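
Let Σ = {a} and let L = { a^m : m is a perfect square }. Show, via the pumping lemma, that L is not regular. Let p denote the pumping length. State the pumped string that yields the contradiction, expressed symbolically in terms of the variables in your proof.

a^{p²+k}

Toward a contradiction, assume L is regular with pumping length p.
Take w = a^{p²} ∈ L with |w| = p² ≥ p.
The pumping lemma gives a decomposition w = xyz where |xy| ≤ p and y is nonempty.
Then y = a^k for some k with 1 ≤ k ≤ p.
Pump with i = 2: xy^2z = a^{p²+k}. Since 1 ≤ k ≤ p, p² < p²+k ≤ p²+p < (p+1)², so p²+k lies strictly between consecutive squares and is not a perfect square. So xy^2z ∉ L.
This is a contradiction; hence L is not regular.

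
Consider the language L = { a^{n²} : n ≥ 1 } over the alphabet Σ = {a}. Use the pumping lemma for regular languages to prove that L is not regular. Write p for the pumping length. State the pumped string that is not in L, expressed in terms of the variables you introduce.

Assume L is regular. Let p be the pumping length given by the pumping lemma.
Take w = a^{p²} ∈ L with |w| = p² ≥ p.
The pumping lemma gives a decomposition w = xyz where |xy| ≤ p and |y| > 0.
Then y = a^k for some k with 1 ≤ k ≤ p.
Pump with i = 2: xy^2z = a^{p²+k}. Since 1 ≤ k ≤ p, p² < p²+k ≤ p²+p < (p+1)², so p²+k lies strictly between consecutive squares and is not a perfect square. So xy^2z ∉ L.
This contradicts the pumping lemma, so L is not regular.

a^{p²+k}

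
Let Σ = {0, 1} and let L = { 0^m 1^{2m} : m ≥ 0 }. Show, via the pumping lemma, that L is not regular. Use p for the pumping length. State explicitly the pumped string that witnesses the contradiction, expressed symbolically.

0^{p+k} 1^{2p}

Assume L is regular. Let p be the pumping length given by the pumping lemma.
Let w = 0^p 1^{2p} ∈ L; note |w| = 3p ≥ p.
Write w = xyz as guaranteed by the lemma, with |xy| ≤ p and |y| > 0.
Because |xy| ≤ p and w begins with p copies of 0, we have y = 0^k with 1 ≤ k ≤ p.
Pump with i = 2: xy^2z = 0^{p+k} 1^{2p}. For this to lie in L we would need 2p = 2(p+k), which forces k = 0. But k ≥ 1, so xy^2z ∉ L.
Contradiction. Therefore L is not regular.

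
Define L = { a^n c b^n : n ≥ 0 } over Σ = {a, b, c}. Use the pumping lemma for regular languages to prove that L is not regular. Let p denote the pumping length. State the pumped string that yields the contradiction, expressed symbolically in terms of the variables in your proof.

a^{p+k} c b^p

Toward a contradiction, assume L is regular with pumping length p.
Take w = a^p c b^p ∈ L with |w| = 2p+1 ≥ p.
The pumping lemma gives a decomposition w = xyz where |xy| ≤ p and |y| ≥ 1.
The first p characters of w are a's, so xy (and hence y) consists only of a's. Write y = a^k, 1 ≤ k ≤ p.
Pump with i = 2: xy^2z = a^{p+k} c b^p, which would require p+k = p. But k ≥ 1, so xy^2z ∉ L.
Contradiction. Therefore L is not regular.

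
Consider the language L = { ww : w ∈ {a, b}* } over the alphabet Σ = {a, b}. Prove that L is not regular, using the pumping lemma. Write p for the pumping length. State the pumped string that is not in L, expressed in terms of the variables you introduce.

a^{p+k} b^p a^p b^p

Assume L is regular. Let p be the pumping length given by the pumping lemma.
Take w = a^p b^p a^p b^p = uu where u = a^pb^p; then w ∈ L and |w| = 4p ≥ p.
Write w = xyz as guaranteed by the lemma, with |xy| ≤ p and |y| > 0.
Since the first p symbols of w are all a's and |xy| ≤ p, y lies entirely in the leading a-block: y = a^k for some k with 1 ≤ k ≤ p.
Pump with i = 2: xy^2z = a^{p+k} b^p a^p b^p, of length 4p+k. Suppose this equals vv. The string starts with a and ends with b, so v does too; thus the boundary between the two copies of v is a b→a transition. There is exactly one such transition, at position 2p+k, so |v| = 2p+k and |vv| = 4p+2k ≠ 4p+k since k ≥ 1. So xy^2z ∉ L.
Contradiction. Therefore L is not regular.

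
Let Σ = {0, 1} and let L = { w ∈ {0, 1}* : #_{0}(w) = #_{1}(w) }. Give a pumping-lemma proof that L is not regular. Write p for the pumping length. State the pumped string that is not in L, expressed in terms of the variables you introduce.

Toward a contradiction, assume L is regular with pumping length p.
Choose w = 0^p 1^p ∈ L with |w| = 2p ≥ p.
The pumping lemma gives a decomposition w = xyz where |xy| ≤ p and |y| > 0.
Because |xy| ≤ p and w begins with p copies of 0, we have y = 0^k with 1 ≤ k ≤ p.
Pump with i = 2: xy^2z = 0^{p+k} 1^p has p+k occurrences of 0 but only p of 1. Since k ≥ 1 the counts differ, so xy^2z ∉ L.
This is a contradiction; hence L is not regular.

0^{p+k} 1^p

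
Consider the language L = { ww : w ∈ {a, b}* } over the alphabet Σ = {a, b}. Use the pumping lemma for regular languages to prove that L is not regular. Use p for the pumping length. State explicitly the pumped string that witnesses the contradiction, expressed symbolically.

a^{p+k} b^p a^p b^p

Assume L is regular; let p be its pumping constant.
Take w = a^p b^p a^p b^p = uu where u = a^pb^p; then w ∈ L and |w| = 4p ≥ p.
The pumping lemma gives a decomposition w = xyz where |xy| ≤ p and |y| ≥ 1.
Since the first p symbols of w are all a's and |xy| ≤ p, y lies entirely in the leading a-block: y = a^k for some k with 1 ≤ k ≤ p.
Pump with i = 2: xy^2z = a^{p+k} b^p a^p b^p, of length 4p+k. Suppose this equals vv. The string starts with a and ends with b, so v does too; thus the boundary between the two copies of v is a b→a transition. There is exactly one such transition, at position 2p+k, so |v| = 2p+k and |vv| = 4p+2k ≠ 4p+k since k ≥ 1. So xy^2z ∉ L.
This contradicts the pumping lemma, so L is not regular.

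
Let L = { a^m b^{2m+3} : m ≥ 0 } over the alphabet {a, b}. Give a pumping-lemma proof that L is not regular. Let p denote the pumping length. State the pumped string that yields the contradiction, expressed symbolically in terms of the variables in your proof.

a^{p+k} b^{2p+3}

Assume L is regular. Let p be the pumping length given by the pumping lemma.
Let w = a^p b^{2p+3} ∈ L; note |w| = 3p+3 ≥ p.
The pumping lemma gives a decomposition w = xyz where |xy| ≤ p and |y| > 0.
Since the first p symbols of w are all a's and |xy| ≤ p, y lies entirely in the leading a-block: y = a^k for some k with 1 ≤ k ≤ p.
Pump with i = 2: xy^2z = a^{p+k} b^{2p+3}. For this to lie in L we would need 2p+3 = 2(p+k)+3, which forces k = 0. But k ≥ 1, so xy^2z ∉ L.
This is a contradiction; hence L is not regular.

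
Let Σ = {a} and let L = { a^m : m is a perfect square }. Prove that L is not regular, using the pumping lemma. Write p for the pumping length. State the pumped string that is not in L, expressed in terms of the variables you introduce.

Toward a contradiction, assume L is regular with pumping length p.
Take w = a^{p²} ∈ L with |w| = p² ≥ p.
Write w = xyz as guaranteed by the lemma, with |xy| ≤ p and |y| ≥ 1.
Then y = a^k for some k with 1 ≤ k ≤ p.
Pump with i = 2: xy^2z = a^{p²+k}. Since 1 ≤ k ≤ p, p² < p²+k ≤ p²+p < (p+1)², so p²+k lies strictly between consecutive squares and is not a perfect square. So xy^2z ∉ L.
Contradiction. Therefore L is not regular.

a^{p²+k}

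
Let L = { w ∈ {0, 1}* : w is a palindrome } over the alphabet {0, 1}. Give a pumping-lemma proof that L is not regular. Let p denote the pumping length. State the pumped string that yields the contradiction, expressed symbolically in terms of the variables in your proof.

Assume L is regular; let p be its pumping constant.
Take w = 0^p 1 0^p, a palindrome of length 2p+1 ≥ p.
The pumping lemma gives a decomposition w = xyz where |xy| ≤ p and y is nonempty.
Because |xy| ≤ p and w begins with p copies of 0, we have y = 0^k with 1 ≤ k ≤ p.
Pump with i = 2: xy^2z = 0^{p+k} 1 0^p. Its reverse is 0^p 1 0^{p+k}, which differs from xy^2z since k ≥ 1. So xy^2z is not a palindrome and xy^2z ∉ L.
This contradicts the pumping lemma, so L is not regular.

0^{p+k} 1 0^p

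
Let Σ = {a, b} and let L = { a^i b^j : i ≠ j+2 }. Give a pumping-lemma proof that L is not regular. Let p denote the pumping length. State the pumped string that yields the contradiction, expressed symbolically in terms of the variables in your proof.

Suppose for contradiction that L is regular, and let p be the pumping length.
Choose w = a^p b^{p+p!-2}. Since p ≠ (p+p!-2)+2 = p+p!, w ∈ L; and |w| ≥ p.
The pumping lemma gives a decomposition w = xyz where |xy| ≤ p and |y| > 0.
Since the first p symbols of w are all a's and |xy| ≤ p, y lies entirely in the leading a-block: y = a^k for some k with 1 ≤ k ≤ p.
Since 1 ≤ k ≤ p, k divides p!; set t = 1 + p!/k. Then xy^t z has p + (p!/k)·k = p + p! copies of a. Now the a-count is p+p! and (b-count)+2 = (p+p!-2)+2 = p+p!, so i ≠ j+2 fails. So xy^t z = a^{p+p!} b^{p+p!-2} ∉ L.
This contradicts the pumping lemma, so L is not regular.

a^{p+p!} b^{p+p!-2}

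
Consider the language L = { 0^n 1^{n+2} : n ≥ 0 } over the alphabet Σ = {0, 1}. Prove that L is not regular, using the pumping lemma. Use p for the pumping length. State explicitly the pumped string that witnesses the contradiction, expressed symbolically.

Suppose for contradiction that L is regular, and let p be the pumping length.
Choose w = 0^p 1^{p+2}, which is in L with |w| = 2p+2 ≥ p.
Write w = xyz as guaranteed by the lemma, with |xy| ≤ p and y is nonempty.
Since the first p symbols of w are all 0's and |xy| ≤ p, y lies entirely in the leading 0-block: y = 0^k for some k with 1 ≤ k ≤ p.
Pump with i = 2: xy^2z = 0^{p+k} 1^{p+2}. For this to lie in L we would need p+2 = (p+k)+2, which forces k = 0. But k ≥ 1, so xy^2z ∉ L.
Contradiction. Therefore L is not regular.

0^{p+k} 1^{p+2}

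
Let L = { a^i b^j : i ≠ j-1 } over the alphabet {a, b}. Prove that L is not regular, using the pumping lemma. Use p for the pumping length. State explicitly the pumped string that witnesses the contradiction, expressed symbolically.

a^{p+p!} b^{p+p!+1}

Toward a contradiction, assume L is regular with pumping length p.
Choose w = a^p b^{p+p!+1}. Since p ≠ (p+p!+1)-1 = p+p!, w ∈ L; and |w| ≥ p.
Write w = xyz as guaranteed by the lemma, with |xy| ≤ p and |y| ≥ 1.
The first p characters of w are a's, so xy (and hence y) consists only of a's. Write y = a^k, 1 ≤ k ≤ p.
Since 1 ≤ k ≤ p, k divides p!; set t = 1 + p!/k. Then xy^t z has p + (p!/k)·k = p + p! copies of a. Now the a-count is p+p! and (b-count)-1 = (p+p!+1)-1 = p+p!, so i ≠ j-1 fails. So xy^t z = a^{p+p!} b^{p+p!+1} ∉ L.
This contradicts the pumping lemma, so L is not regular.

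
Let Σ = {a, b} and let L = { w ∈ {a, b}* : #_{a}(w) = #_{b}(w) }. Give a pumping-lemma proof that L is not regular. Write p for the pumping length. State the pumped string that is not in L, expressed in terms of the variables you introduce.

a^{p+k} b^p

Assume L is regular; let p be its pumping constant.
Choose w = a^p b^p ∈ L with |w| = 2p ≥ p.
Write w = xyz as guaranteed by the lemma, with |xy| ≤ p and |y| ≥ 1.
Because |xy| ≤ p and w begins with p copies of a, we have y = a^k with 1 ≤ k ≤ p.
Pump with i = 2: xy^2z = a^{p+k} b^p has p+k occurrences of a but only p of b. Since k ≥ 1 the counts differ, so xy^2z ∉ L.
Contradiction. Therefore L is not regular.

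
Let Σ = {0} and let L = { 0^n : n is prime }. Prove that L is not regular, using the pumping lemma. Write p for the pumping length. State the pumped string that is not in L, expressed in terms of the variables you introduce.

0^{q(1+k)}

Assume L is regular. Let p be the pumping length given by the pumping lemma.
Let q be a prime with q ≥ p+2 (infinitely many primes exist), and take w = 0^q ∈ L with |w| = q ≥ p.
By the pumping lemma, w = xyz with |xy| ≤ p and |y| > 0.
Then y = 0^k for some k with 1 ≤ k ≤ p.
Since 1 ≤ k ≤ p, |xz| = q-k. Pump with i = q+1: |xy^{q+1}z| = (q-k)+(q+1)k = q+qk = q(1+k), which is composite (both factors ≥ 2). So xy^{q+1}z = 0^{q(1+k)} ∉ L.
This contradicts the pumping lemma, so L is not regular.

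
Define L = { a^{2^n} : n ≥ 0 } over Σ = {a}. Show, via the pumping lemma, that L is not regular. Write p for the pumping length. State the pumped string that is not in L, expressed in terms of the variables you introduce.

a^{2^p+k}

Suppose for contradiction that L is regular, and let p be the pumping length.
Take w = a^{2^p} ∈ L with |w| = 2^p ≥ p.
Write w = xyz as guaranteed by the lemma, with |xy| ≤ p and y is nonempty.
Then y = a^k for some k with 1 ≤ k ≤ p.
Pump with i = 2: xy^2z = a^{2^p+k}. Since 1 ≤ k ≤ p < 2^p, we have 2^p < 2^p+k < 2^{p+1}, so 2^p+k is not a power of 2. So xy^2z ∉ L.
This is a contradiction; hence L is not regular.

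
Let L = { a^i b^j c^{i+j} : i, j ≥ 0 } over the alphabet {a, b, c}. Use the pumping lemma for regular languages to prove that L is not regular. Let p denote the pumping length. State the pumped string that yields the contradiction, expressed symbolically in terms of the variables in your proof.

Assume L is regular; let p be its pumping constant.
Take w = a^p b^p c^{2p} ∈ L (with i=j=p, i+j=2p), |w| = 4p ≥ p.
By the pumping lemma, w = xyz with |xy| ≤ p and |y| > 0.
Because |xy| ≤ p and w begins with p copies of a, we have y = a^k with 1 ≤ k ≤ p.
Consider xy^2z = a^{p+k} b^p c^{2p}. Now the a- and b-counts sum to 2p+k, but the c-count is 2p ≠ 2p+k. So xy^2z ∉ L.
Contradiction. Therefore L is not regular.

a^{p+k} b^p c^{2p}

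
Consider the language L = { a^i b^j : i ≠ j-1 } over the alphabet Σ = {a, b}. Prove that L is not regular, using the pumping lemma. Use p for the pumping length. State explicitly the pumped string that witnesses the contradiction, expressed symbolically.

a^{p+p!} b^{p+p!+1}

Toward a contradiction, assume L is regular with pumping length p.
Choose w = a^p b^{p+p!+1}. Since p ≠ (p+p!+1)-1 = p+p!, w ∈ L; and |w| ≥ p.
By the pumping lemma, w = xyz with |xy| ≤ p and y is nonempty.
Since the first p symbols of w are all a's and |xy| ≤ p, y lies entirely in the leading a-block: y = a^k for some k with 1 ≤ k ≤ p.
Since 1 ≤ k ≤ p, k divides p!; set t = 1 + p!/k. Then xy^t z has p + (p!/k)·k = p + p! copies of a. Now the a-count is p+p! and (b-count)-1 = (p+p!+1)-1 = p+p!, so i ≠ j-1 fails. So xy^t z = a^{p+p!} b^{p+p!+1} ∉ L.
This contradicts the pumping lemma, so L is not regular.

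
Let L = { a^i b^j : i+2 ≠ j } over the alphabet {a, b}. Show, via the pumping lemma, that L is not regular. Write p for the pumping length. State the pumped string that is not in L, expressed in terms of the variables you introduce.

Assume L is regular. Let p be the pumping length given by the pumping lemma.
Choose w = a^p b^{p+p!+2}. Since p ≠ (p+p!+2)-2 = p+p!, w ∈ L; and |w| ≥ p.
By the pumping lemma, w = xyz with |xy| ≤ p and |y| ≥ 1.
The first p characters of w are a's, so xy (and hence y) consists only of a's. Write y = a^k, 1 ≤ k ≤ p.
Since 1 ≤ k ≤ p, k divides p!; set t = 1 + p!/k. Then xy^t z has p + (p!/k)·k = p + p! copies of a. Now the a-count is p+p! and (b-count)-2 = (p+p!+2)-2 = p+p!, so i+2 ≠ j fails. So xy^t z = a^{p+p!} b^{p+p!+2} ∉ L.
This contradicts the pumping lemma, so L is not regular.

a^{p+p!} b^{p+p!+2}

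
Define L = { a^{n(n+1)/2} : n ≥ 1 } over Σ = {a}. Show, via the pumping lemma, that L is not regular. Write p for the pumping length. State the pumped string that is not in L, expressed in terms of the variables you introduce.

Toward a contradiction, assume L is regular with pumping length p.
Take w = a^{p(p+1)/2} ∈ L with |w| = p(p+1)/2 ≥ p.
By the pumping lemma, w = xyz with |xy| ≤ p and |y| ≥ 1.
Then y = a^k for some k with 1 ≤ k ≤ p.
Pump with i = 2: xy^2z = a^{p(p+1)/2+k}. Since 1 ≤ k ≤ p, p(p+1)/2 < p(p+1)/2+k ≤ p(p+1)/2+p < (p+1)(p+2)/2, so p(p+1)/2+k is strictly between consecutive triangular numbers. So xy^2z ∉ L.
This is a contradiction; hence L is not regular.

a^{p(p+1)/2+k}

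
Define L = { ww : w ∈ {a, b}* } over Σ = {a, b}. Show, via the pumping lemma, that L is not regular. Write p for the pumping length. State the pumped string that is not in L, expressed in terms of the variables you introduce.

Assume L is regular. Let p be the pumping length given by the pumping lemma.
Take w = a^p b^p a^p b^p = uu where u = a^pb^p; then w ∈ L and |w| = 4p ≥ p.
Write w = xyz as guaranteed by the lemma, with |xy| ≤ p and |y| ≥ 1.
Since the first p symbols of w are all a's and |xy| ≤ p, y lies entirely in the leading a-block: y = a^k for some k with 1 ≤ k ≤ p.
Pump with i = 2: xy^2z = a^{p+k} b^p a^p b^p, of length 4p+k. Suppose this equals vv. The string starts with a and ends with b, so v does too; thus the boundary between the two copies of v is a b→a transition. There is exactly one such transition, at position 2p+k, so |v| = 2p+k and |vv| = 4p+2k ≠ 4p+k since k ≥ 1. So xy^2z ∉ L.
Contradiction. Therefore L is not regular.

a^{p+k} b^p a^p b^p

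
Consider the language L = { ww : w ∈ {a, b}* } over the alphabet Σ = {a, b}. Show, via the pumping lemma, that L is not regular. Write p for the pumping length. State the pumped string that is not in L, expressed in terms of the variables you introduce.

a^{p+k} b^p a^p b^p

Suppose for contradiction that L is regular, and let p be the pumping length.
Take w = a^p b^p a^p b^p = uu where u = a^pb^p; then w ∈ L and |w| = 4p ≥ p.
By the pumping lemma, w = xyz with |xy| ≤ p and |y| ≥ 1.
Because |xy| ≤ p and w begins with p copies of a, we have y = a^k with 1 ≤ k ≤ p.
Pump with i = 2: xy^2z = a^{p+k} b^p a^p b^p, of length 4p+k. Suppose this equals vv. The string starts with a and ends with b, so v does too; thus the boundary between the two copies of v is a b→a transition. There is exactly one such transition, at position 2p+k, so |v| = 2p+k and |vv| = 4p+2k ≠ 4p+k since k ≥ 1. So xy^2z ∉ L.
Contradiction. Therefore L is not regular.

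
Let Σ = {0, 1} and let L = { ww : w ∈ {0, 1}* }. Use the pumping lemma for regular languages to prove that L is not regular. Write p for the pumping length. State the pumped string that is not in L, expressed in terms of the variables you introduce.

0^{p+k} 1^p 0^p 1^p

Suppose for contradiction that L is regular, and let p be the pumping length.
Take w = 0^p 1^p 0^p 1^p = uu where u = 0^p1^p; then w ∈ L and |w| = 4p ≥ p.
By the pumping lemma, w = xyz with |xy| ≤ p and |y| > 0.
Because |xy| ≤ p and w begins with p copies of 0, we have y = 0^k with 1 ≤ k ≤ p.
Pump with i = 2: xy^2z = 0^{p+k} 1^p 0^p 1^p, of length 4p+k. Suppose this equals vv. The string starts with 0 and ends with 1, so v does too; thus the boundary between the two copies of v is a 1→0 transition. There is exactly one such transition, at position 2p+k, so |v| = 2p+k and |vv| = 4p+2k ≠ 4p+k since k ≥ 1. So xy^2z ∉ L.
Contradiction. Therefore L is not regular.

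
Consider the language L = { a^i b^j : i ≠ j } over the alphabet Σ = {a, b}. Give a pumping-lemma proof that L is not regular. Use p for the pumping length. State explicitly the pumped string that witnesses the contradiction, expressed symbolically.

Toward a contradiction, assume L is regular with pumping length p.
Choose w = a^p b^{p+p!}. Since p ≠ p+p!, w ∈ L; and |w| ≥ p.
Write w = xyz as guaranteed by the lemma, with |xy| ≤ p and |y| ≥ 1.
The first p characters of w are a's, so xy (and hence y) consists only of a's. Write y = a^k, 1 ≤ k ≤ p.
Since 1 ≤ k ≤ p, k divides p!; set t = 1 + p!/k. Then xy^t z has p + (p!/k)·k = p + p! copies of a. Now the a-count equals the b-count, so i ≠ j fails. So xy^t z = a^{p+p!} b^{p+p!} ∉ L.
This is a contradiction; hence L is not regular.

a^{p+p!} b^{p+p!}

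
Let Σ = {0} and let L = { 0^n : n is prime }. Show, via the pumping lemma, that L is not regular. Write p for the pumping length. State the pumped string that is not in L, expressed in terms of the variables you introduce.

Toward a contradiction, assume L is regular with pumping length p.
Let q be a prime with q ≥ p+2 (infinitely many primes exist), and take w = 0^q ∈ L with |w| = q ≥ p.
Write w = xyz as guaranteed by the lemma, with |xy| ≤ p and y is nonempty.
Then y = 0^k for some k with 1 ≤ k ≤ p.
Since 1 ≤ k ≤ p, |xz| = q-k. Pump with i = q+1: |xy^{q+1}z| = (q-k)+(q+1)k = q+qk = q(1+k), which is composite (both factors ≥ 2). So xy^{q+1}z = 0^{q(1+k)} ∉ L.
This is a contradiction; hence L is not regular.

0^{q(1+k)}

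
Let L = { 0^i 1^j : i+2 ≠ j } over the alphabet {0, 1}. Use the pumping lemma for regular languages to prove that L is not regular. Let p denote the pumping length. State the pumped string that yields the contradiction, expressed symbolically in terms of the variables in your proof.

Assume L is regular; let p be its pumping constant.
Choose w = 0^p 1^{p+p!+2}. Since p ≠ (p+p!+2)-2 = p+p!, w ∈ L; and |w| ≥ p.
The pumping lemma gives a decomposition w = xyz where |xy| ≤ p and |y| ≥ 1.
The first p characters of w are 0's, so xy (and hence y) consists only of 0's. Write y = 0^k, 1 ≤ k ≤ p.
Since 1 ≤ k ≤ p, k divides p!; set t = 1 + p!/k. Then xy^t z has p + (p!/k)·k = p + p! copies of 0. Now the 0-count is p+p! and (1-count)-2 = (p+p!+2)-2 = p+p!, so i+2 ≠ j fails. So xy^t z = 0^{p+p!} 1^{p+p!+2} ∉ L.
This contradicts the pumping lemma, so L is not regular.

0^{p+p!} 1^{p+p!+2}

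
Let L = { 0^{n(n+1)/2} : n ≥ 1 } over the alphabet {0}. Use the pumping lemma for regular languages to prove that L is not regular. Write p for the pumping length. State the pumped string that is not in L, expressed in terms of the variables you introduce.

Assume L is regular; let p be its pumping constant.
Take w = 0^{p(p+1)/2} ∈ L with |w| = p(p+1)/2 ≥ p.
By the pumping lemma, w = xyz with |xy| ≤ p and |y| ≥ 1.
Then y = 0^k for some k with 1 ≤ k ≤ p.
Pump with i = 2: xy^2z = 0^{p(p+1)/2+k}. Since 1 ≤ k ≤ p, p(p+1)/2 < p(p+1)/2+k ≤ p(p+1)/2+p < (p+1)(p+2)/2, so p(p+1)/2+k is strictly between consecutive triangular numbers. So xy^2z ∉ L.
Contradiction. Therefore L is not regular.

0^{p(p+1)/2+k}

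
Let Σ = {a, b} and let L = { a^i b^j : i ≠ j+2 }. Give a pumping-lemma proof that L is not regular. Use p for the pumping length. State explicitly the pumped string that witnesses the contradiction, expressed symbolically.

a^{p+p!} b^{p+p!-2}

Suppose for contradiction that L is regular, and let p be the pumping length.
Choose w = a^p b^{p+p!-2}. Since p ≠ (p+p!-2)+2 = p+p!, w ∈ L; and |w| ≥ p.
Write w = xyz as guaranteed by the lemma, with |xy| ≤ p and |y| ≥ 1.
Since the first p symbols of w are all a's and |xy| ≤ p, y lies entirely in the leading a-block: y = a^k for some k with 1 ≤ k ≤ p.
Since 1 ≤ k ≤ p, k divides p!; set t = 1 + p!/k. Then xy^t z has p + (p!/k)·k = p + p! copies of a. Now the a-count is p+p! and (b-count)+2 = (p+p!-2)+2 = p+p!, so i ≠ j+2 fails. So xy^t z = a^{p+p!} b^{p+p!-2} ∉ L.
This is a contradiction; hence L is not regular.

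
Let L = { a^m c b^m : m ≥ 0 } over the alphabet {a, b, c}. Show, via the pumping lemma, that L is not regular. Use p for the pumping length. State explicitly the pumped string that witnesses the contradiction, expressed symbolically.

a^{p+k} c b^p

Assume L is regular. Let p be the pumping length given by the pumping lemma.
Take w = a^p c b^p ∈ L with |w| = 2p+1 ≥ p.
By the pumping lemma, w = xyz with |xy| ≤ p and y is nonempty.
Because |xy| ≤ p and w begins with p copies of a, we have y = a^k with 1 ≤ k ≤ p.
Pump with i = 2: xy^2z = a^{p+k} c b^p, which would require p+k = p. But k ≥ 1, so xy^2z ∉ L.
This contradicts the pumping lemma, so L is not regular.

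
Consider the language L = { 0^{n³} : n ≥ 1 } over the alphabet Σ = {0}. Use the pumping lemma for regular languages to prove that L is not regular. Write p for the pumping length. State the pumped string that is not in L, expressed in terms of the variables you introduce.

Assume L is regular. Let p be the pumping length given by the pumping lemma.
Take w = 0^{p³} ∈ L with |w| = p³ ≥ p.
By the pumping lemma, w = xyz with |xy| ≤ p and |y| > 0.
Then y = 0^k for some k with 1 ≤ k ≤ p.
Pump with i = 2: xy^2z = 0^{p³+k}. Since 1 ≤ k ≤ p, p³ < p³+k ≤ p³+p < p³+3p²+3p+1 = (p+1)³, so p³+k is not a perfect cube. So xy^2z ∉ L.
This contradicts the pumping lemma, so L is not regular.

0^{p³+k}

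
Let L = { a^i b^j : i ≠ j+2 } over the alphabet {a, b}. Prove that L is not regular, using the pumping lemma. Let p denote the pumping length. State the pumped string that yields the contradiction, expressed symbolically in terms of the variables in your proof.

a^{p+p!} b^{p+p!-2}

Toward a contradiction, assume L is regular with pumping length p.
Choose w = a^p b^{p+p!-2}. Since p ≠ (p+p!-2)+2 = p+p!, w ∈ L; and |w| ≥ p.
By the pumping lemma, w = xyz with |xy| ≤ p and |y| > 0.
Because |xy| ≤ p and w begins with p copies of a, we have y = a^k with 1 ≤ k ≤ p.
Since 1 ≤ k ≤ p, k divides p!; set t = 1 + p!/k. Then xy^t z has p + (p!/k)·k = p + p! copies of a. Now the a-count is p+p! and (b-count)+2 = (p+p!-2)+2 = p+p!, so i ≠ j+2 fails. So xy^t z = a^{p+p!} b^{p+p!-2} ∉ L.
This contradicts the pumping lemma, so L is not regular.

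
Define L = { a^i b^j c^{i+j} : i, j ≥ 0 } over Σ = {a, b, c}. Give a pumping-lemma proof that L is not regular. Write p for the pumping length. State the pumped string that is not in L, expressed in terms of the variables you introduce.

Assume L is regular; let p be its pumping constant.
Take w = a^p b^p c^{2p} ∈ L (with i=j=p, i+j=2p), |w| = 4p ≥ p.
By the pumping lemma, w = xyz with |xy| ≤ p and |y| > 0.
The first p characters of w are a's, so xy (and hence y) consists only of a's. Write y = a^k, 1 ≤ k ≤ p.
Consider xy^2z = a^{p+k} b^p c^{2p}. Now the a- and b-counts sum to 2p+k, but the c-count is 2p ≠ 2p+k. So xy^2z ∉ L.
This contradicts the pumping lemma, so L is not regular.

a^{p+k} b^p c^{2p}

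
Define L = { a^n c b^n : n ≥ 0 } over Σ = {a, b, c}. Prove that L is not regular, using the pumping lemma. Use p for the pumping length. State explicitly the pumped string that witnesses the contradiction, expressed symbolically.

a^{p+k} c b^p

Assume L is regular; let p be its pumping constant.
Take w = a^p c b^p ∈ L with |w| = 2p+1 ≥ p.
Write w = xyz as guaranteed by the lemma, with |xy| ≤ p and y is nonempty.
The first p characters of w are a's, so xy (and hence y) consists only of a's. Write y = a^k, 1 ≤ k ≤ p.
Pump with i = 2: xy^2z = a^{p+k} c b^p, which would require p+k = p. But k ≥ 1, so xy^2z ∉ L.
Contradiction. Therefore L is not regular.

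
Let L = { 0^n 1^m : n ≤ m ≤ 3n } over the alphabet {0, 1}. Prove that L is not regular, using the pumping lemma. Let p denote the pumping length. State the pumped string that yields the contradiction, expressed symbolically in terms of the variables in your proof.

0^{p+k} 1^p

Suppose for contradiction that L is regular, and let p be the pumping length.
Take w = 0^p 1^p ∈ L (since p ≤ p ≤ 3p), with |w| = 2p ≥ p.
Write w = xyz as guaranteed by the lemma, with |xy| ≤ p and y is nonempty.
The first p characters of w are 0's, so xy (and hence y) consists only of 0's. Write y = 0^k, 1 ≤ k ≤ p.
Pump with i = 2: xy^2z = 0^{p+k} 1^p. Now n = p+k > p = m, so the condition n ≤ m fails. Thus xy^2z ∉ L.
This contradicts the pumping lemma, so L is not regular.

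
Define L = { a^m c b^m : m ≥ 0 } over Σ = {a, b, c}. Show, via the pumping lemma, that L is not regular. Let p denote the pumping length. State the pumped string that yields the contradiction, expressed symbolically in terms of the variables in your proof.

a^{p+k} c b^p

Toward a contradiction, assume L is regular with pumping length p.
Take w = a^p c b^p ∈ L with |w| = 2p+1 ≥ p.
Write w = xyz as guaranteed by the lemma, with |xy| ≤ p and |y| ≥ 1.
Since the first p symbols of w are all a's and |xy| ≤ p, y lies entirely in the leading a-block: y = a^k for some k with 1 ≤ k ≤ p.
Pump with i = 2: xy^2z = a^{p+k} c b^p, which would require p+k = p. But k ≥ 1, so xy^2z ∉ L.
This is a contradiction; hence L is not regular.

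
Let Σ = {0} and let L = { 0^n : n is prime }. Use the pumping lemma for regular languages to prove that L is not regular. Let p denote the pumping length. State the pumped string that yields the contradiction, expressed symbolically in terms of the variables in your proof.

Assume L is regular; let p be its pumping constant.
Let q be a prime with q ≥ p+2 (infinitely many primes exist), and take w = 0^q ∈ L with |w| = q ≥ p.
The pumping lemma gives a decomposition w = xyz where |xy| ≤ p and |y| > 0.
Then y = 0^k for some k with 1 ≤ k ≤ p.
Since 1 ≤ k ≤ p, |xz| = q-k. Pump with i = q+1: |xy^{q+1}z| = (q-k)+(q+1)k = q+qk = q(1+k), which is composite (both factors ≥ 2). So xy^{q+1}z = 0^{q(1+k)} ∉ L.
This contradicts the pumping lemma, so L is not regular.

0^{q(1+k)}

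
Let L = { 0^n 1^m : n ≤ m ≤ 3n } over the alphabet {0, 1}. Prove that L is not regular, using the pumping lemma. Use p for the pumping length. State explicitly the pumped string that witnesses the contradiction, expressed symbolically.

0^{p+k} 1^p

Assume L is regular. Let p be the pumping length given by the pumping lemma.
Take w = 0^p 1^p ∈ L (since p ≤ p ≤ 3p), with |w| = 2p ≥ p.
The pumping lemma gives a decomposition w = xyz where |xy| ≤ p and |y| > 0.
Since the first p symbols of w are all 0's and |xy| ≤ p, y lies entirely in the leading 0-block: y = 0^k for some k with 1 ≤ k ≤ p.
Pump with i = 2: xy^2z = 0^{p+k} 1^p. Now n = p+k > p = m, so the condition n ≤ m fails. Thus xy^2z ∉ L.
Contradiction. Therefore L is not regular.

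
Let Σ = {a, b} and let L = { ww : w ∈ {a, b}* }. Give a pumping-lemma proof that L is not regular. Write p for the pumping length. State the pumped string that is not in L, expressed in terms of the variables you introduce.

Assume L is regular; let p be its pumping constant.
Take w = a^p b^p a^p b^p = uu where u = a^pb^p; then w ∈ L and |w| = 4p ≥ p.
By the pumping lemma, w = xyz with |xy| ≤ p and y is nonempty.
Since the first p symbols of w are all a's and |xy| ≤ p, y lies entirely in the leading a-block: y = a^k for some k with 1 ≤ k ≤ p.
Pump with i = 2: xy^2z = a^{p+k} b^p a^p b^p, of length 4p+k. Suppose this equals vv. The string starts with a and ends with b, so v does too; thus the boundary between the two copies of v is a b→a transition. There is exactly one such transition, at position 2p+k, so |v| = 2p+k and |vv| = 4p+2k ≠ 4p+k since k ≥ 1. So xy^2z ∉ L.
This is a contradiction; hence L is not regular.

a^{p+k} b^p a^p b^p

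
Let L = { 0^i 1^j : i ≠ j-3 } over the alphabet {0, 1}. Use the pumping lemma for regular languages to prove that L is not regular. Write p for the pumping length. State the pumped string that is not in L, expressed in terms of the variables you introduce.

0^{p+p!} 1^{p+p!+3}

Assume L is regular. Let p be the pumping length given by the pumping lemma.
Choose w = 0^p 1^{p+p!+3}. Since p ≠ (p+p!+3)-3 = p+p!, w ∈ L; and |w| ≥ p.
The pumping lemma gives a decomposition w = xyz where |xy| ≤ p and |y| ≥ 1.
The first p characters of w are 0's, so xy (and hence y) consists only of 0's. Write y = 0^k, 1 ≤ k ≤ p.
Since 1 ≤ k ≤ p, k divides p!; set t = 1 + p!/k. Then xy^t z has p + (p!/k)·k = p + p! copies of 0. Now the 0-count is p+p! and (1-count)-3 = (p+p!+3)-3 = p+p!, so i ≠ j-3 fails. So xy^t z = 0^{p+p!} 1^{p+p!+3} ∉ L.
This is a contradiction; hence L is not regular.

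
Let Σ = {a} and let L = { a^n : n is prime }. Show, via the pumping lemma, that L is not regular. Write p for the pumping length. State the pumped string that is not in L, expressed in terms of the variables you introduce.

Assume L is regular; let p be its pumping constant.
Let q be a prime with q ≥ p+2 (infinitely many primes exist), and take w = a^q ∈ L with |w| = q ≥ p.
Write w = xyz as guaranteed by the lemma, with |xy| ≤ p and |y| > 0.
Then y = a^k for some k with 1 ≤ k ≤ p.
Since 1 ≤ k ≤ p, |xz| = q-k. Pump with i = q+1: |xy^{q+1}z| = (q-k)+(q+1)k = q+qk = q(1+k), which is composite (both factors ≥ 2). So xy^{q+1}z = a^{q(1+k)} ∉ L.
This is a contradiction; hence L is not regular.

a^{q(1+k)}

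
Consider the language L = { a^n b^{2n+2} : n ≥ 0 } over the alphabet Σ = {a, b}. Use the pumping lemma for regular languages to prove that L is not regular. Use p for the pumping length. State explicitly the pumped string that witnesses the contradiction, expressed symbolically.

a^{p+k} b^{2p+2}

Toward a contradiction, assume L is regular with pumping length p.
Let w = a^p b^{2p+2} ∈ L; note |w| = 3p+2 ≥ p.
The pumping lemma gives a decomposition w = xyz where |xy| ≤ p and y is nonempty.
Since the first p symbols of w are all a's and |xy| ≤ p, y lies entirely in the leading a-block: y = a^k for some k with 1 ≤ k ≤ p.
Pump with i = 2: xy^2z = a^{p+k} b^{2p+2}. For this to lie in L we would need 2p+2 = 2(p+k)+2, which forces k = 0. But k ≥ 1, so xy^2z ∉ L.
This contradicts the pumping lemma, so L is not regular.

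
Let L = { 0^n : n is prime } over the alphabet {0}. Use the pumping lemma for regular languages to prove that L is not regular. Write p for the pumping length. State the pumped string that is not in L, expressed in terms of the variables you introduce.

Assume L is regular. Let p be the pumping length given by the pumping lemma.
Let q be a prime with q ≥ p+2 (infinitely many primes exist), and take w = 0^q ∈ L with |w| = q ≥ p.
Write w = xyz as guaranteed by the lemma, with |xy| ≤ p and |y| ≥ 1.
Then y = 0^k for some k with 1 ≤ k ≤ p.
Since 1 ≤ k ≤ p, |xz| = q-k. Pump with i = q+1: |xy^{q+1}z| = (q-k)+(q+1)k = q+qk = q(1+k), which is composite (both factors ≥ 2). So xy^{q+1}z = 0^{q(1+k)} ∉ L.
Contradiction. Therefore L is not regular.

0^{q(1+k)}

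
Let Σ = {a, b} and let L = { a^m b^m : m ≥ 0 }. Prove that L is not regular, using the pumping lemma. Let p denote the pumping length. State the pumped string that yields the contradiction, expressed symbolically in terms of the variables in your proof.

a^{p+k} b^p

Assume L is regular. Let p be the pumping length given by the pumping lemma.
Take w = a^p b^p. Then w ∈ L and |w| = 2p ≥ p.
The pumping lemma gives a decomposition w = xyz where |xy| ≤ p and y is nonempty.
Because |xy| ≤ p and w begins with p copies of a, we have y = a^k with 1 ≤ k ≤ p.
Pump with i = 2: xy^2z = a^{p+k} b^p. For this to lie in L we would need p = p+k, which forces k = 0. But k ≥ 1, so xy^2z ∉ L.
Contradiction. Therefore L is not regular.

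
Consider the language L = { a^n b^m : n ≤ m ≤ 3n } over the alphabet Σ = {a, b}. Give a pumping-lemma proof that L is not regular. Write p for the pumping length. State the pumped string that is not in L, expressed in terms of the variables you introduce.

Assume L is regular. Let p be the pumping length given by the pumping lemma.
Take w = a^p b^p ∈ L (since p ≤ p ≤ 3p), with |w| = 2p ≥ p.
By the pumping lemma, w = xyz with |xy| ≤ p and |y| ≥ 1.
Because |xy| ≤ p and w begins with p copies of a, we have y = a^k with 1 ≤ k ≤ p.
Pump with i = 2: xy^2z = a^{p+k} b^p. Now n = p+k > p = m, so the condition n ≤ m fails. Thus xy^2z ∉ L.
Contradiction. Therefore L is not regular.

a^{p+k} b^p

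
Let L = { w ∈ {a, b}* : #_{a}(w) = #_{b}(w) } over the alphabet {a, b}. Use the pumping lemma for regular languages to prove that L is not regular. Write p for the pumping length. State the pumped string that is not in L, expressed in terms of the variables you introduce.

Assume L is regular. Let p be the pumping length given by the pumping lemma.
Choose w = a^p b^p ∈ L with |w| = 2p ≥ p.
By the pumping lemma, w = xyz with |xy| ≤ p and |y| > 0.
Since the first p symbols of w are all a's and |xy| ≤ p, y lies entirely in the leading a-block: y = a^k for some k with 1 ≤ k ≤ p.
Pump with i = 2: xy^2z = a^{p+k} b^p has p+k occurrences of a but only p of b. Since k ≥ 1 the counts differ, so xy^2z ∉ L.
This is a contradiction; hence L is not regular.

a^{p+k} b^p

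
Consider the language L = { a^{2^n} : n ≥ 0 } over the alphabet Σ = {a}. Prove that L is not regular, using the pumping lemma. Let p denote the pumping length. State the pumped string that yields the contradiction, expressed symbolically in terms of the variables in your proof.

a^{2^p+k}

Toward a contradiction, assume L is regular with pumping length p.
Take w = a^{2^p} ∈ L with |w| = 2^p ≥ p.
The pumping lemma gives a decomposition w = xyz where |xy| ≤ p and y is nonempty.
Then y = a^k for some k with 1 ≤ k ≤ p.
Pump with i = 2: xy^2z = a^{2^p+k}. Since 1 ≤ k ≤ p < 2^p, we have 2^p < 2^p+k < 2^{p+1}, so 2^p+k is not a power of 2. So xy^2z ∉ L.
Contradiction. Therefore L is not regular.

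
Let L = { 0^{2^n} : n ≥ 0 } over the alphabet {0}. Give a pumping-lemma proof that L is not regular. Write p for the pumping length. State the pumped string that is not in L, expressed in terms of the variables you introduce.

0^{2^p+k}

Toward a contradiction, assume L is regular with pumping length p.
Take w = 0^{2^p} ∈ L with |w| = 2^p ≥ p.
By the pumping lemma, w = xyz with |xy| ≤ p and |y| ≥ 1.
Then y = 0^k for some k with 1 ≤ k ≤ p.
Pump with i = 2: xy^2z = 0^{2^p+k}. Since 1 ≤ k ≤ p < 2^p, we have 2^p < 2^p+k < 2^{p+1}, so 2^p+k is not a power of 2. So xy^2z ∉ L.
Contradiction. Therefore L is not regular.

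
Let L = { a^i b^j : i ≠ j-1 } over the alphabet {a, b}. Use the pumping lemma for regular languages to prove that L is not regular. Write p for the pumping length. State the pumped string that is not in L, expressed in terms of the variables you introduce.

Assume L is regular; let p be its pumping constant.
Choose w = a^p b^{p+p!+1}. Since p ≠ (p+p!+1)-1 = p+p!, w ∈ L; and |w| ≥ p.
By the pumping lemma, w = xyz with |xy| ≤ p and y is nonempty.
Since the first p symbols of w are all a's and |xy| ≤ p, y lies entirely in the leading a-block: y = a^k for some k with 1 ≤ k ≤ p.
Since 1 ≤ k ≤ p, k divides p!; set t = 1 + p!/k. Then xy^t z has p + (p!/k)·k = p + p! copies of a. Now the a-count is p+p! and (b-count)-1 = (p+p!+1)-1 = p+p!, so i ≠ j-1 fails. So xy^t z = a^{p+p!} b^{p+p!+1} ∉ L.
This contradicts the pumping lemma, so L is not regular.

a^{p+p!} b^{p+p!+1}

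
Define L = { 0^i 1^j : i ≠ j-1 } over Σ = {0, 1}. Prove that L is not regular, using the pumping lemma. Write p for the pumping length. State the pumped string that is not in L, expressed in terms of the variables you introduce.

Suppose for contradiction that L is regular, and let p be the pumping length.
Choose w = 0^p 1^{p+p!+1}. Since p ≠ (p+p!+1)-1 = p+p!, w ∈ L; and |w| ≥ p.
Write w = xyz as guaranteed by the lemma, with |xy| ≤ p and y is nonempty.
Since the first p symbols of w are all 0's and |xy| ≤ p, y lies entirely in the leading 0-block: y = 0^k for some k with 1 ≤ k ≤ p.
Since 1 ≤ k ≤ p, k divides p!; set t = 1 + p!/k. Then xy^t z has p + (p!/k)·k = p + p! copies of 0. Now the 0-count is p+p! and (1-count)-1 = (p+p!+1)-1 = p+p!, so i ≠ j-1 fails. So xy^t z = 0^{p+p!} 1^{p+p!+1} ∉ L.
Contradiction. Therefore L is not regular.

0^{p+p!} 1^{p+p!+1}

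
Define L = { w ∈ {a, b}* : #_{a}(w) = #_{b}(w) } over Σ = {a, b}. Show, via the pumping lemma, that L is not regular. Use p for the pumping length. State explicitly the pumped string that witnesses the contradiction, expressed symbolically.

Suppose for contradiction that L is regular, and let p be the pumping length.
Choose w = a^p b^p ∈ L with |w| = 2p ≥ p.
By the pumping lemma, w = xyz with |xy| ≤ p and y is nonempty.
The first p characters of w are a's, so xy (and hence y) consists only of a's. Write y = a^k, 1 ≤ k ≤ p.
Pump with i = 2: xy^2z = a^{p+k} b^p has p+k occurrences of a but only p of b. Since k ≥ 1 the counts differ, so xy^2z ∉ L.
Contradiction. Therefore L is not regular.

a^{p+k} b^p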